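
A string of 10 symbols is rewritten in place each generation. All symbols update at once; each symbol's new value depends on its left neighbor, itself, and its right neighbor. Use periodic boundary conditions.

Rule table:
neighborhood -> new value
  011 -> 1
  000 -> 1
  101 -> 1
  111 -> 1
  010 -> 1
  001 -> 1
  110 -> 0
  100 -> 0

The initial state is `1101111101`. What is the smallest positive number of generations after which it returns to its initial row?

1011111011
0111110111
1111101110
1111011101
1110111011
1101110111
1011101111
0111011111
1110111110
1101111101

10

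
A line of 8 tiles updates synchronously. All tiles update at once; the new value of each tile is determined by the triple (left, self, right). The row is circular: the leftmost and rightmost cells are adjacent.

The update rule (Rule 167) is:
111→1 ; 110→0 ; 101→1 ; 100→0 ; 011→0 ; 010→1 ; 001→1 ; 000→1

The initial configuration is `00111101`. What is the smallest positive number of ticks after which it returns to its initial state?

8

01011011
11100100
01001101
11010011
10110101
01001110
11010100
00111101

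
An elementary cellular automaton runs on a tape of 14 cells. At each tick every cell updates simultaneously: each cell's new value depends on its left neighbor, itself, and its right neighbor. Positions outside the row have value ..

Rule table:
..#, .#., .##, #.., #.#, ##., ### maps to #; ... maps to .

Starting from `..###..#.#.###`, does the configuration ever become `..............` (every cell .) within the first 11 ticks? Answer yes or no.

no

tick 1: .#############
tick 2: ##############
tick 3: ##############  (fixed point — unchanged through tick 11)
tick 11 is ##############, still not uniform .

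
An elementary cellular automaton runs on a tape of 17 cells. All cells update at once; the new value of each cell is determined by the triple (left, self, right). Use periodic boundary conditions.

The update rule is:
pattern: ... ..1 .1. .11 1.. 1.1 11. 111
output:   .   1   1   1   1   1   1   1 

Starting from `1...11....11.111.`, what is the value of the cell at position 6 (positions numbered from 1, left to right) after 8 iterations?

1

iteration 1: 11.1111..11111111
iteration 2: 11111111111111111
iteration 3: 11111111111111111  (fixed point — unchanged through iteration 8)
position 6 holds 1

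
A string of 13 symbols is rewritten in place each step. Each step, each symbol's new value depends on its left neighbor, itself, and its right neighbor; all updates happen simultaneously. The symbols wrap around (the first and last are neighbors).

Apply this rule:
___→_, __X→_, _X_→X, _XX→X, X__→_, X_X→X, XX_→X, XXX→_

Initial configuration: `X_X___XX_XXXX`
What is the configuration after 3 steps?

XXX___XXXX___
X_X___X__X___
XXX___X__X___

XXX___X__X___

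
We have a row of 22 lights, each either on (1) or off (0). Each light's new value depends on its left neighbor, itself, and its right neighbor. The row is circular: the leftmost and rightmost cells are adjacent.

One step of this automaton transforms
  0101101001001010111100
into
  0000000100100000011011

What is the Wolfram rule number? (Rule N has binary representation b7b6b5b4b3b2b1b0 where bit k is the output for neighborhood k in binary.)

145

position 17: 111 → 1  (bit 7 = 1)
position 4: 110 → 0  (bit 6 = 0)
position 2: 101 → 0  (bit 5 = 0)
position 7: 100 → 1  (bit 4 = 1)
position 3: 011 → 0  (bit 3 = 0)
position 1: 010 → 0  (bit 2 = 0)
position 0: 001 → 0  (bit 1 = 0)
position 21: 000 → 1  (bit 0 = 1)
bits b7..b0 = 10010001 = 145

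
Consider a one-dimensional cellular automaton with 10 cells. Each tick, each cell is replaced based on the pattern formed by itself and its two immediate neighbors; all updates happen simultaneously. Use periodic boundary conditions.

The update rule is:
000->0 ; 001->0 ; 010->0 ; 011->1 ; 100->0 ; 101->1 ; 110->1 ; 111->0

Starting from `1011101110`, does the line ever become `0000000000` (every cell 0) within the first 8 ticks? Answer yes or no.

tick 1: 0110111011
tick 2: 1111101111
tick 3: 0000111000
tick 4: 0000101000
tick 5: 0000010000
tick 6: 0000000000
all cells are 0 at tick 6

yes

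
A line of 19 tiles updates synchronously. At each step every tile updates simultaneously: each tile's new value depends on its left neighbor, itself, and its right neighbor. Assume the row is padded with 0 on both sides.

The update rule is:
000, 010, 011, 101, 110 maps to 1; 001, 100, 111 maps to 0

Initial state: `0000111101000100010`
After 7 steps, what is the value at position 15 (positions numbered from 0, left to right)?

1

1110100111010101010
1011100101111111110
1110100111000000010
1011100101011111010
1110100111110001110
1011100100010101010
1110100101011111110
position 15 holds 1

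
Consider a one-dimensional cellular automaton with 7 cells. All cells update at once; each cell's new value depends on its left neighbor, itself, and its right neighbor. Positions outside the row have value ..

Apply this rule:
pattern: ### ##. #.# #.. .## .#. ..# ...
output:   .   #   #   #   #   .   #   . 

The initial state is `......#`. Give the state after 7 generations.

.#.#.#.

.....#.
....#.#
...#.#.
..#.#.#
.#.#.#.
#.#.#.#
.#.#.#.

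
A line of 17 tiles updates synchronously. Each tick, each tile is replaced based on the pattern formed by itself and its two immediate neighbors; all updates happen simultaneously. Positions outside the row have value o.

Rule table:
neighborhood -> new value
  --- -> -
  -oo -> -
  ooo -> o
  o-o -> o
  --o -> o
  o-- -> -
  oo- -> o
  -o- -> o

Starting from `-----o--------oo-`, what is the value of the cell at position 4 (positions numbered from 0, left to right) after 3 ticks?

o

tick 1: ----oo-------o-oo
tick 2: ---o-o------ooo-o
tick 3: --oooo-----o-ooo-
position 4 holds o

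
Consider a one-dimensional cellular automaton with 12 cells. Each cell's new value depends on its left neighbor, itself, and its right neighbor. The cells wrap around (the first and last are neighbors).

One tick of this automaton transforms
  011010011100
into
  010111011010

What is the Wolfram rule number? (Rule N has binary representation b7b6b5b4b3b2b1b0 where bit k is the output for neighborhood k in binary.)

position 8: 111 → 1  (bit 7 = 1)
position 2: 110 → 0  (bit 6 = 0)
position 3: 101 → 1  (bit 5 = 1)
position 5: 100 → 1  (bit 4 = 1)
position 1: 011 → 1  (bit 3 = 1)
position 4: 010 → 1  (bit 2 = 1)
position 0: 001 → 0  (bit 1 = 0)
position 11: 000 → 0  (bit 0 = 0)
bits b7..b0 = 10111100 = 188

188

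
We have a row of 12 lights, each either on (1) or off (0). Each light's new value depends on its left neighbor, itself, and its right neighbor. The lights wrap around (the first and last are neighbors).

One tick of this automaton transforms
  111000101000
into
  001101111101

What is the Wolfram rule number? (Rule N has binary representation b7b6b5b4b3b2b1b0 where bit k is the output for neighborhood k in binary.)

position 1: 111 → 0  (bit 7 = 0)
position 2: 110 → 1  (bit 6 = 1)
position 7: 101 → 1  (bit 5 = 1)
position 3: 100 → 1  (bit 4 = 1)
position 0: 011 → 0  (bit 3 = 0)
position 6: 010 → 1  (bit 2 = 1)
position 5: 001 → 1  (bit 1 = 1)
position 4: 000 → 0  (bit 0 = 0)
bits b7..b0 = 01110110 = 118

118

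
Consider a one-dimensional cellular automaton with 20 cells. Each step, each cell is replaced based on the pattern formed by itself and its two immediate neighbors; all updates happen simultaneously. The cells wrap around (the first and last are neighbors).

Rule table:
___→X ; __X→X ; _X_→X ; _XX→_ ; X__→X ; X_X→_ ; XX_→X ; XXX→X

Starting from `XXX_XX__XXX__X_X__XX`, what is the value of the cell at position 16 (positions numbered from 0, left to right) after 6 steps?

step 1: XXX__XXX_XXXXX_XXX_X
step 2: XXXXX_XX__XXXX__XX__
step 3: _XXXX__XXX_XXXXX_XXX
step 4: __XXXXX_XX__XXXX__XX
step 5: XX_XXXX__XXX_XXXXX_X
step 6: XX__XXXXX_XX__XXXX__
position 16 holds X

X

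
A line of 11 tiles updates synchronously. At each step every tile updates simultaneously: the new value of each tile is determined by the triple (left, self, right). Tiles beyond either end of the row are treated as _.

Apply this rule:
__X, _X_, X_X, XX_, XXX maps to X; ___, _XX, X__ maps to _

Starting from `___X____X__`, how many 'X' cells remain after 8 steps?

7

__XX___XX__
_X_X__X_X__
XXXX_XXXX__
_XXXX_XXX__
X_XXXX_XX__
XX_XXXX_X__
_XX_XXXXX__
X_XX_XXXX__
count of X: 7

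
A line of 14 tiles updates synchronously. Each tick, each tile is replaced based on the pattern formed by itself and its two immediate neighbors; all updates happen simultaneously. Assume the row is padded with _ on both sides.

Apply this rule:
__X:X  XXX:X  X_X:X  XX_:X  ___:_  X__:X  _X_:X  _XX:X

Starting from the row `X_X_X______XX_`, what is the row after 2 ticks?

XXXXXXX__XXXXX

XXXXXX____XXXX
XXXXXXX__XXXXX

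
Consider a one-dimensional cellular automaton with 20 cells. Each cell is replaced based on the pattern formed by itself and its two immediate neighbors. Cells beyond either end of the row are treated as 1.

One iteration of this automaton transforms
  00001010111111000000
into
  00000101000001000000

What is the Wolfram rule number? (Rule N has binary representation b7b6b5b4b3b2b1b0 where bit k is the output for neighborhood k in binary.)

96

position 9: 111 → 0  (bit 7 = 0)
position 13: 110 → 1  (bit 6 = 1)
position 5: 101 → 1  (bit 5 = 1)
position 0: 100 → 0  (bit 4 = 0)
position 8: 011 → 0  (bit 3 = 0)
position 4: 010 → 0  (bit 2 = 0)
position 3: 001 → 0  (bit 1 = 0)
position 1: 000 → 0  (bit 0 = 0)
bits b7..b0 = 01100000 = 96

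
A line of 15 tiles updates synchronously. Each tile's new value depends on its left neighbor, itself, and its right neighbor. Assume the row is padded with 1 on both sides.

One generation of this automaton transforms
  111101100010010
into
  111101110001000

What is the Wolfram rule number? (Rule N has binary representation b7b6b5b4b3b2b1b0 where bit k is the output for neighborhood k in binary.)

216

position 0: 111 → 1  (bit 7 = 1)
position 3: 110 → 1  (bit 6 = 1)
position 4: 101 → 0  (bit 5 = 0)
position 7: 100 → 1  (bit 4 = 1)
position 5: 011 → 1  (bit 3 = 1)
position 10: 010 → 0  (bit 2 = 0)
position 9: 001 → 0  (bit 1 = 0)
position 8: 000 → 0  (bit 0 = 0)
bits b7..b0 = 11011000 = 216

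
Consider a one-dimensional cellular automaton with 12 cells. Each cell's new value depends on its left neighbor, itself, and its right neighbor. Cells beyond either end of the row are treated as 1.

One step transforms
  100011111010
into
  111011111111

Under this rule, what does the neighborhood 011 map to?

1

At position 4 the neighborhood is 011; the next row has 1 there.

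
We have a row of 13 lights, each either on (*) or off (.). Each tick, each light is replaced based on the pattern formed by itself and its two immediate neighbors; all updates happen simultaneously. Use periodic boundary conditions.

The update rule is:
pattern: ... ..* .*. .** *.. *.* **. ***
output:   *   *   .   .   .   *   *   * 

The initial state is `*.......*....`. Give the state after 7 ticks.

.*.**.*.*****

tick 1: ..******..***
tick 2: .*.*****.*.**
tick 3: *.*.*****.*.*
tick 4: **.*.*****.*.
tick 5: .**.*.*****.*
tick 6: *.**.*.*****.
tick 7: .*.**.*.*****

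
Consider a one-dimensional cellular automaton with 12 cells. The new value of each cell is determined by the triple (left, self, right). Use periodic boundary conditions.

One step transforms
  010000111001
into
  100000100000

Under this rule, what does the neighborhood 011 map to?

At position 6 the neighborhood is 011; the next row has 1 there.

1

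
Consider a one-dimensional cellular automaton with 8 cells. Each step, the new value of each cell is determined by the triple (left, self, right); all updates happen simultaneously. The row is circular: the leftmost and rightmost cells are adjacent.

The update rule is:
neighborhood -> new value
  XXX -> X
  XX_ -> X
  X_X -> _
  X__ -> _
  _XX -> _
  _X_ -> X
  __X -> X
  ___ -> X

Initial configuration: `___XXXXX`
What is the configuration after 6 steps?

step 1: _XX_XXXX
step 2: __X__XXX
step 3: _XX_X_XX
step 4: __X_X__X
step 5: _XX_X_XX  (repeats step 3; period 2)
step 6: __X_X__X

__X_X__X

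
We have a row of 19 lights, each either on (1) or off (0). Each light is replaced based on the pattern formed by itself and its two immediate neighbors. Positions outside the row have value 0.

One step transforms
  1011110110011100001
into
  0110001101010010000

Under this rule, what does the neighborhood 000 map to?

At position 15 the neighborhood is 000; the next row has 0 there.

0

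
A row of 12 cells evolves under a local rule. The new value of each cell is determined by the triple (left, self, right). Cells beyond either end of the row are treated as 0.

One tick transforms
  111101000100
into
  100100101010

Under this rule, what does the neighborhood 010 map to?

At position 5 the neighborhood is 010; the next row has 0 there.

0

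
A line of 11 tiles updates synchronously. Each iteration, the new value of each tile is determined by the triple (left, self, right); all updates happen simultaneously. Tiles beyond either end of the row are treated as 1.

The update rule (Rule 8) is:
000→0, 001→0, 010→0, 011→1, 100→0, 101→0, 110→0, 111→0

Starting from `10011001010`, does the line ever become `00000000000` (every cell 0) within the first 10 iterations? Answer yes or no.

yes

00010000000
00000000000
all cells are 0 at iteration 2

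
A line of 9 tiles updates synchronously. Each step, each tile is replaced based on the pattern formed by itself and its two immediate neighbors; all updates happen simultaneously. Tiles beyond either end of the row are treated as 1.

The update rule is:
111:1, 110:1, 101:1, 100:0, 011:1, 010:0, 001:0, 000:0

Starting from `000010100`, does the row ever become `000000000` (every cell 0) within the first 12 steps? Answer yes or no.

000001000
000000000
all cells are 0 at step 2

yes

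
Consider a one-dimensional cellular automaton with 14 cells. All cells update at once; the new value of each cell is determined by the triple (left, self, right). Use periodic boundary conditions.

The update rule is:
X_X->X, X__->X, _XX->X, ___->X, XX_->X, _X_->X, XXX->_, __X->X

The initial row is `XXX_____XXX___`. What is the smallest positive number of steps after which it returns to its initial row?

step 1: X_XXXXXXX_XXXX
step 2: XXX_____XXX___

2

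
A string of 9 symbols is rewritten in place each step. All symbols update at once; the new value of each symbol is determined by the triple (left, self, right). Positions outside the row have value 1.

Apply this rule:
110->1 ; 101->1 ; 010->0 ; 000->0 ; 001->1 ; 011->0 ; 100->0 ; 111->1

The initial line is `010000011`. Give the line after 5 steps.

step 1: 100000101
step 2: 100001010
step 3: 100010101
step 4: 100101010
step 5: 101010101

101010101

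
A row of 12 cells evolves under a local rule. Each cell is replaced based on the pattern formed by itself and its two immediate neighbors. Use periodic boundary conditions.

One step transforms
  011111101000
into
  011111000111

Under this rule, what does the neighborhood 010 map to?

At position 8 the neighborhood is 010; the next row has 0 there.

0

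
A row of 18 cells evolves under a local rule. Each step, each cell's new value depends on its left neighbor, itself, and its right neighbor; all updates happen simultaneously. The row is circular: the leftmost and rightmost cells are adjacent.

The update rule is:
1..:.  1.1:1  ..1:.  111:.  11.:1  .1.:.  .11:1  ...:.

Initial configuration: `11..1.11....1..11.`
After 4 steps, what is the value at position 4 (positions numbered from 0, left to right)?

11...111.......111
.1...1.1.......1..
......1...........
..................
position 4 holds .

.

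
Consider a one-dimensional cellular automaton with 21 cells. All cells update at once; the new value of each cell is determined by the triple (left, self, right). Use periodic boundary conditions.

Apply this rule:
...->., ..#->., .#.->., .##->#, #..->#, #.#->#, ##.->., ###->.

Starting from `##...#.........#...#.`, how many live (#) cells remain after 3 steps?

step 1: #.#...#.........#...#
step 2: .#.#...#.........#..#
step 3: #.#.#...#.........#..
count of #: 5

5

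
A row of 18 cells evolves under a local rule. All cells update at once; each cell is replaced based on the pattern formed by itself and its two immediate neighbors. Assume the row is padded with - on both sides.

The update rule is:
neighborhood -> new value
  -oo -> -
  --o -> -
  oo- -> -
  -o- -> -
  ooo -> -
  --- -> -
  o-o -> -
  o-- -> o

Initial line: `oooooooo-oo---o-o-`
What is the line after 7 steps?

-----------------o

step 1: -----------o-----o
step 2: ------------o-----
step 3: -------------o----
step 4: --------------o---
step 5: ---------------o--
step 6: ----------------o-
step 7: -----------------o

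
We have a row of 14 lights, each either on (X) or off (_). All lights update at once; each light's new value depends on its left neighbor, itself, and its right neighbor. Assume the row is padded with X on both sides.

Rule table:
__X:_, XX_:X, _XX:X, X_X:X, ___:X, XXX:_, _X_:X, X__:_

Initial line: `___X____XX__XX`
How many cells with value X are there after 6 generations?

8

generation 1: _X_X_XX_XX__X_
generation 2: XXXXXXXXXX__XX
generation 3: _________X__X_
generation 4: _XXXXXXX_X__XX
generation 5: XX_____XXX__X_
generation 6: _X_XXX_X_X__XX
count of X: 8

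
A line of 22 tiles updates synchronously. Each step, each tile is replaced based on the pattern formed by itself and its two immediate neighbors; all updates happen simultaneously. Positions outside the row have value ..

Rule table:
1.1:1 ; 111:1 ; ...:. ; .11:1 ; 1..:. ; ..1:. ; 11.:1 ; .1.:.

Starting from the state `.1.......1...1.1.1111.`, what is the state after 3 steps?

..............1.11111.
...............111111.
...............111111.

...............111111.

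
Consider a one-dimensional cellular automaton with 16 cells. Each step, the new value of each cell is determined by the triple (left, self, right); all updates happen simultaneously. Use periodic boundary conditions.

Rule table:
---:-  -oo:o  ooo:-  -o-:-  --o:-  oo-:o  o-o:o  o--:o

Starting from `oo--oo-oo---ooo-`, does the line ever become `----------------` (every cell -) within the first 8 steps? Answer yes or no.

ooo-oooooo--o-oo
--ooo----oo--oo-
--o-oo---ooo-ooo
o--oooo--o-ooo-o
oo-o--oo--oo-ooo
-oo-o-ooo-oooo--
-ooo-oo-ooo--oo-
-o-oooooo-oo-ooo
step 8 is -o-oooooo-oo-ooo, still not uniform -

no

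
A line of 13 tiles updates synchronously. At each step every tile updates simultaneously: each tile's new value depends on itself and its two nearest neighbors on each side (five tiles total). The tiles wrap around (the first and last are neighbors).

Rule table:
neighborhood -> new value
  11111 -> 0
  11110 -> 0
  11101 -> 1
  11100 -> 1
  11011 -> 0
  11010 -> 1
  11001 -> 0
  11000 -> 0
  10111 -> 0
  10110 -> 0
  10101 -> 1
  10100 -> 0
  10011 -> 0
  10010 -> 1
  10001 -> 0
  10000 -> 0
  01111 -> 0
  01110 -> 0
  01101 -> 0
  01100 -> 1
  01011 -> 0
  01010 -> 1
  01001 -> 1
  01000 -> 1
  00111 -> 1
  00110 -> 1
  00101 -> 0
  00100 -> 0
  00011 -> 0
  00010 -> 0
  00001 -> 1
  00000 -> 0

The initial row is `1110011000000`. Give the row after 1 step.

1010011000010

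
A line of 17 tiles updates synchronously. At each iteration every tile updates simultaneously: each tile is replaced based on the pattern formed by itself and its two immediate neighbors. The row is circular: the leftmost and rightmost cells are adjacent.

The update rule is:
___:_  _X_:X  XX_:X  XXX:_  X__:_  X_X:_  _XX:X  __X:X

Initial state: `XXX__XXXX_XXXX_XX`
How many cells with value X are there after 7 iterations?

__X_XX__X_X__X_X_
_XX_XX_XX_X_XX_X_
XXX_XX_XX_X_XX_X_
X_X_XX_XX_X_XX_X_
X_X_XX_XX_X_XX_X_  (fixed point — unchanged through iteration 7)
count of X: 10

10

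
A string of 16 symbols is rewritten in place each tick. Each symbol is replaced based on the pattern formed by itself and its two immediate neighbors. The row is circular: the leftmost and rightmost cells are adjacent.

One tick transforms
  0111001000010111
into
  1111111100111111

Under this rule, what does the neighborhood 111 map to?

1

At position 2 the neighborhood is 111; the next row has 1 there.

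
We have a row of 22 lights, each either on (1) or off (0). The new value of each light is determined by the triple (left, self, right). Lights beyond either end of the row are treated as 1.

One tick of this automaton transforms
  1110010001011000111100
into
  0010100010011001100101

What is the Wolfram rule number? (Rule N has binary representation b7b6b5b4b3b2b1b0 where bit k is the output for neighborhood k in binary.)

position 0: 111 → 0  (bit 7 = 0)
position 2: 110 → 1  (bit 6 = 1)
position 10: 101 → 0  (bit 5 = 0)
position 3: 100 → 0  (bit 4 = 0)
position 11: 011 → 1  (bit 3 = 1)
position 5: 010 → 0  (bit 2 = 0)
position 4: 001 → 1  (bit 1 = 1)
position 7: 000 → 0  (bit 0 = 0)
bits b7..b0 = 01001010 = 74

74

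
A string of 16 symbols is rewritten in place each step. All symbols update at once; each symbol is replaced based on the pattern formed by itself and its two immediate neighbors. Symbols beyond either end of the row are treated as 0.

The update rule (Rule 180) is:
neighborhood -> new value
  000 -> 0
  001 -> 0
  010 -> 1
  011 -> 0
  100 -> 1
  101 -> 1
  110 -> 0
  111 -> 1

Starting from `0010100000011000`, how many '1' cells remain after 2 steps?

5

step 1: 0011110000000100
step 2: 0001101000000110
count of 1: 5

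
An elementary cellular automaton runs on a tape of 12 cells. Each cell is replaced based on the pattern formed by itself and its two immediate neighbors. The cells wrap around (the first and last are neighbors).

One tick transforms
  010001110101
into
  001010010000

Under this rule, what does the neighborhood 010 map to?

At position 1 the neighborhood is 010; the next row has 0 there.

0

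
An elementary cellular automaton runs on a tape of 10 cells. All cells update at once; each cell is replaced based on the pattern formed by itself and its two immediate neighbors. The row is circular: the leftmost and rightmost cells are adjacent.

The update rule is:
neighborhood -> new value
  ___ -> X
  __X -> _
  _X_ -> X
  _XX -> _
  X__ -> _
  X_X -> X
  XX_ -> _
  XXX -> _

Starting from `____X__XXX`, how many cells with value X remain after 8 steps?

_XX_X_____
___XX_XXXX
_X___X____
_X_X_X_XXX
XXXXXXX___
________X_
XXXXXXX_X_
_______XXX
count of X: 3

3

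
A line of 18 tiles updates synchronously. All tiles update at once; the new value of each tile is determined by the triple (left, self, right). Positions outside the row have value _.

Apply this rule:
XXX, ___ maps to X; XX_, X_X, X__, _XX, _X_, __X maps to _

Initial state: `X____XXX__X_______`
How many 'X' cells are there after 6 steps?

7

__XX__X_____XXXXXX
X_______XXX__XXXX_
__XXXXX__X____XX__
X__XXX_____XX____X
____X__XXX____XX__
XXX_____X__XX____X
count of X: 7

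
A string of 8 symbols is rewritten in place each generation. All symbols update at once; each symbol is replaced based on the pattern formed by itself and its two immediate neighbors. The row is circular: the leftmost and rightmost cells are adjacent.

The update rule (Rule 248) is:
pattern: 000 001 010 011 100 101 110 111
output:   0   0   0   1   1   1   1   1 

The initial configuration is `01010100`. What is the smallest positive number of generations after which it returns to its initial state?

8

generation 1: 00101010
generation 2: 00010101
generation 3: 10001010
generation 4: 01000101
generation 5: 10100010
generation 6: 01010001
generation 7: 10101000
generation 8: 01010100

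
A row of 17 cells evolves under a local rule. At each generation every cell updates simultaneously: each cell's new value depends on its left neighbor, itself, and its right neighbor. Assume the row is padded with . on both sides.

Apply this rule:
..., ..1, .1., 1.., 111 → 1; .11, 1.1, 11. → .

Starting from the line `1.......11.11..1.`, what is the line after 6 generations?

.1.1111111111.1.1

11111111.....1111
.111111.11111.11.
1.1111...111....1
1..11.111.1.11111
111....1..1..111.
.1.1111111111.1.1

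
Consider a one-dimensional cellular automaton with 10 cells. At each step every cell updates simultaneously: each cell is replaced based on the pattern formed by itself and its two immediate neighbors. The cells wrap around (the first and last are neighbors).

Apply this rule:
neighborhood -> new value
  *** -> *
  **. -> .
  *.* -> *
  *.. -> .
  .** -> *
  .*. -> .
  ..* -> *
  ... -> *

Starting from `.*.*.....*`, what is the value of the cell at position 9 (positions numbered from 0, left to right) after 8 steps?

*.*..****.
.*..****.*
*..****.*.
..****.*.*
.****.*.*.
****.*.*..
***.*.*..*
**.*.*..**
position 9 holds *

*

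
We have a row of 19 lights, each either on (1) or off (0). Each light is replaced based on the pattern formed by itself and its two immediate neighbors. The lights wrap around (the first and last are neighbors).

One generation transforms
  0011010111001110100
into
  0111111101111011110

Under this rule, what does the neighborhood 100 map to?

At position 10 the neighborhood is 100; the next row has 1 there.

1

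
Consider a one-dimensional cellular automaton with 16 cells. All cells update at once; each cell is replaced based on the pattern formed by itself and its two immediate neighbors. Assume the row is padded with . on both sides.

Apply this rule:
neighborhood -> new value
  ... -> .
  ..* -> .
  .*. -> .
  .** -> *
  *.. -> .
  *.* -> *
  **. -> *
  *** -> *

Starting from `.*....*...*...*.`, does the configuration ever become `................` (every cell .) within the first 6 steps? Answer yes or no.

................
all cells are . at step 1

yes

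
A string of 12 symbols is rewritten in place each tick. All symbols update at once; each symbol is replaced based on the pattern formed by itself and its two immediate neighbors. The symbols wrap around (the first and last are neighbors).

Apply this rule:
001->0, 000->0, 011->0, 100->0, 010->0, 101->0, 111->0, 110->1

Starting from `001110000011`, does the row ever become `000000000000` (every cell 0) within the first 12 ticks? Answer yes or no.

tick 1: 000010000001
tick 2: 000000000000
all cells are 0 at tick 2

yes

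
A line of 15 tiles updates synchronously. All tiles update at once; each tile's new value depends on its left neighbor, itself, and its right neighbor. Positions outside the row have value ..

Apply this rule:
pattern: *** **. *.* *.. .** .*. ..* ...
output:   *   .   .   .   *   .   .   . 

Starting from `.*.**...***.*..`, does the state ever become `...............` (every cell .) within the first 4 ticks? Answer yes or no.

...*....**.....
........*......
...............
all cells are . at tick 3

yes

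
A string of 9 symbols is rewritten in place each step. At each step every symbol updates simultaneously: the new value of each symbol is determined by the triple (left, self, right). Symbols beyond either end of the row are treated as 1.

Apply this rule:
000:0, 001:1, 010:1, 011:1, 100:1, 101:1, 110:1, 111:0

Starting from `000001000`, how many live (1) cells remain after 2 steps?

7

step 1: 100011101
step 2: 110110111
count of 1: 7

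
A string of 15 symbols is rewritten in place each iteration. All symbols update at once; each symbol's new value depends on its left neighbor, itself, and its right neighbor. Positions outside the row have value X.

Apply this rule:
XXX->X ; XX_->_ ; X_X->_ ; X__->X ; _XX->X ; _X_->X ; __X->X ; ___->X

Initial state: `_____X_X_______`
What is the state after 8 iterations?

XXXXXX_XXXXXXXX
XXXXX__XXXXXXXX
XXXX_XXXXXXXXXX
XXX__XXXXXXXXXX
XX_XXXXXXXXXXXX
X__XXXXXXXXXXXX
_XXXXXXXXXXXXXX
_XXXXXXXXXXXXXX

_XXXXXXXXXXXXXX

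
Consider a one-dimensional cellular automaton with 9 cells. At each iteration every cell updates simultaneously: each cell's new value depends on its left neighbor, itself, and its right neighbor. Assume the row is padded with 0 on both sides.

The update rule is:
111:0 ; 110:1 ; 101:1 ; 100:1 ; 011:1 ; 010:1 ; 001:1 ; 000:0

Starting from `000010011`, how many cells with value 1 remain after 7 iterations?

8

000111111
001100001
011110011
110011111
111110001
100011011
110111111
count of 1: 8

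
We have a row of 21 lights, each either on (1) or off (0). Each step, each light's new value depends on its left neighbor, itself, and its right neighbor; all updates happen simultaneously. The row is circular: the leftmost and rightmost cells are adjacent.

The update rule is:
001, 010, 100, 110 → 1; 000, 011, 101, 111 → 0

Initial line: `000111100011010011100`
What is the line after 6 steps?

111101010000110000001

001000110101011100110
011101010101000111011
000101010101101001001
101101010100101111111
100101010111100000000
111101010000110000001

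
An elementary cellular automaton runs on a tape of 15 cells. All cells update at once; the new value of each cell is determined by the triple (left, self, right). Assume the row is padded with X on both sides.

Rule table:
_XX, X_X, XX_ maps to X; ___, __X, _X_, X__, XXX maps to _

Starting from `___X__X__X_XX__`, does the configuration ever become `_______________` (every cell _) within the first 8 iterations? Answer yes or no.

__________XXX__
__________X_X__
___________X___
_______________
all cells are _ at iteration 4

yes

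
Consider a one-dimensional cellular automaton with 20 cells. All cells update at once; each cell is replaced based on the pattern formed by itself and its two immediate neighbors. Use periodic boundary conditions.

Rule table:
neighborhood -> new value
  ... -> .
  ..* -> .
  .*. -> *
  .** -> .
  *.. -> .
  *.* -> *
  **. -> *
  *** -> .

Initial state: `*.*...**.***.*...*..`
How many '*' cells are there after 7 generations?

***....**..***...*..
..*.....*....*...*..
..*.....*....*...*..  (fixed point — unchanged through generation 7)
count of *: 4

4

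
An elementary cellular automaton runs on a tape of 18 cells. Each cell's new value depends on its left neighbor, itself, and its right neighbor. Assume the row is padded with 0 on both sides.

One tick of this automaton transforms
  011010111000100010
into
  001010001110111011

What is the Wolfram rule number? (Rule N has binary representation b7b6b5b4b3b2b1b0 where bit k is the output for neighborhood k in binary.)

85

position 7: 111 → 0  (bit 7 = 0)
position 2: 110 → 1  (bit 6 = 1)
position 3: 101 → 0  (bit 5 = 0)
position 9: 100 → 1  (bit 4 = 1)
position 1: 011 → 0  (bit 3 = 0)
position 4: 010 → 1  (bit 2 = 1)
position 0: 001 → 0  (bit 1 = 0)
position 10: 000 → 1  (bit 0 = 1)
bits b7..b0 = 01010101 = 85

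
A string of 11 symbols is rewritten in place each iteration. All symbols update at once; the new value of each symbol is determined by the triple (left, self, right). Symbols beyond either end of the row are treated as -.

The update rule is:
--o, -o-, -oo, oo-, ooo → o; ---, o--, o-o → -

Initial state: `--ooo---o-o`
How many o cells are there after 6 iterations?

-oooo--oo-o
ooooo-ooo-o
ooooo-ooo-o  (fixed point — unchanged through iteration 6)
count of o: 9

9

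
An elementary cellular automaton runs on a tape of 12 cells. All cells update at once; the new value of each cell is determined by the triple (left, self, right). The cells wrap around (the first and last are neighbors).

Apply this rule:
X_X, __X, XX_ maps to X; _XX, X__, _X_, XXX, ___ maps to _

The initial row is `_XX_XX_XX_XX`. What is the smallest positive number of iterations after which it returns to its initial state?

X_XX_XX_XX_X
XX_XX_XX_XX_
_XX_XX_XX_XX

3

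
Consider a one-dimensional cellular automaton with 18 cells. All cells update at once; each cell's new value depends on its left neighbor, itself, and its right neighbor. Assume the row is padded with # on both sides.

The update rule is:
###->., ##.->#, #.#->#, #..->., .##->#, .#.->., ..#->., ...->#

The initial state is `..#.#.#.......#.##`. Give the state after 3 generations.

#.....#...#....#..

...#.#..#####..##.
.#..#...#...#..###
#.....#...#....#..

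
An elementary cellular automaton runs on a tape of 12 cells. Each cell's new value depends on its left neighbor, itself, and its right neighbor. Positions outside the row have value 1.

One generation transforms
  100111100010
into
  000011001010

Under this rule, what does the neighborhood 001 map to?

At position 2 the neighborhood is 001; the next row has 0 there.

0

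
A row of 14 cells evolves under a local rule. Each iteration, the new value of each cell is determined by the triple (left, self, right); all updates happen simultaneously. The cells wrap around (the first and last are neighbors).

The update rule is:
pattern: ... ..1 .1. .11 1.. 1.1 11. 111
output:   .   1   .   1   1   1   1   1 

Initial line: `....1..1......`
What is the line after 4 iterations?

1.11111111.1..

iteration 1: ...1.11.1.....
iteration 2: ..1.1111.1....
iteration 3: .1.111111.1...
iteration 4: 1.11111111.1..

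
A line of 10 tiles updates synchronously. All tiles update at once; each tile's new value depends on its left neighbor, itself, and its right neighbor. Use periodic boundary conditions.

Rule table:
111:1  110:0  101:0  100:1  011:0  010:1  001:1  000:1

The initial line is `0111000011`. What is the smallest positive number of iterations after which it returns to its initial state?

0010111100
1110011011
1101100001
1000011110
1111101100
0111000011

6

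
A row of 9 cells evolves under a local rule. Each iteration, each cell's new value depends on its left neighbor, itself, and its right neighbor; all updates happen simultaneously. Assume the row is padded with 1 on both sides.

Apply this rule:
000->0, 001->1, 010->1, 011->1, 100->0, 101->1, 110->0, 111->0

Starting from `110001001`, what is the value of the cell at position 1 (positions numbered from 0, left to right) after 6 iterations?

0

000011011
000110110
001101101
011011011
110110110
001101101
position 1 holds 0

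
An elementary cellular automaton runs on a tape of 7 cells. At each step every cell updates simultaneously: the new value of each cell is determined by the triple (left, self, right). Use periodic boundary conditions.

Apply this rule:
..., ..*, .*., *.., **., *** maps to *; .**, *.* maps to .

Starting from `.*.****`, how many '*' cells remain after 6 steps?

6

.*..***
.***.**
..**..*
**.****
**..***
****.**
count of *: 6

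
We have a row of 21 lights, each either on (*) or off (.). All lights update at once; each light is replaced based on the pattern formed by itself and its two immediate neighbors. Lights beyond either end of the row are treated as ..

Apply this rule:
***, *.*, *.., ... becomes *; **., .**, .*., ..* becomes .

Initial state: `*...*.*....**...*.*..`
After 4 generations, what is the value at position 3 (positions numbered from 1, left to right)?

.**..*.***...**..*.**
...*..*.*.**...*..*..
**..*..*.*..**..*..**
..*..*..*.*...*..*...
position 3 holds *

*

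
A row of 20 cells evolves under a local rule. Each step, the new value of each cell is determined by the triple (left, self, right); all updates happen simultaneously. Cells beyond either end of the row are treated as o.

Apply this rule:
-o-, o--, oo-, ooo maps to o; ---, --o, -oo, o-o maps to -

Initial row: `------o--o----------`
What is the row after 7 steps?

o-----oo-oo---------
oo-----o--oo--------
ooo----oo--oo-------
oooo----oo--oo------
ooooo----oo--oo-----
oooooo----oo--oo----
ooooooo----oo--oo---

ooooooo----oo--oo---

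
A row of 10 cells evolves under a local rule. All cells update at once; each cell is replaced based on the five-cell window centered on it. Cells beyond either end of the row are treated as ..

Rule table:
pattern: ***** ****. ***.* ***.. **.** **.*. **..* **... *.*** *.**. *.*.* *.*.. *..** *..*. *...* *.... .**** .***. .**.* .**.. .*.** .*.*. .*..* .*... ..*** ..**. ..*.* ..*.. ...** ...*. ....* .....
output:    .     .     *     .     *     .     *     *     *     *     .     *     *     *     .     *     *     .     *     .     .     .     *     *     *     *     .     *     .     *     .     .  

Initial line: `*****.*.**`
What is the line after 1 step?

**..*...*.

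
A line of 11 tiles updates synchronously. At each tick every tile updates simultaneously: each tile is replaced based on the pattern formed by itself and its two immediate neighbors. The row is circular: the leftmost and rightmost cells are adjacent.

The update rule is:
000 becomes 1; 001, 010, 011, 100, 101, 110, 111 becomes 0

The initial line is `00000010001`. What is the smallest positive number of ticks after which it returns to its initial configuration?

2

01111000100
00000010001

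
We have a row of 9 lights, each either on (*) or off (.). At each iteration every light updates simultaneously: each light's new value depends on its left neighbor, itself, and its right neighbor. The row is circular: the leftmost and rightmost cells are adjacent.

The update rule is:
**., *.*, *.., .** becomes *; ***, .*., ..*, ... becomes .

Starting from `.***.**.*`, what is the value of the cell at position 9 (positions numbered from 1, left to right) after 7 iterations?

**.*****.
****...**
...**..*.
...***..*
*..*.**..
.*..****.
..*.*..**
position 9 holds *

*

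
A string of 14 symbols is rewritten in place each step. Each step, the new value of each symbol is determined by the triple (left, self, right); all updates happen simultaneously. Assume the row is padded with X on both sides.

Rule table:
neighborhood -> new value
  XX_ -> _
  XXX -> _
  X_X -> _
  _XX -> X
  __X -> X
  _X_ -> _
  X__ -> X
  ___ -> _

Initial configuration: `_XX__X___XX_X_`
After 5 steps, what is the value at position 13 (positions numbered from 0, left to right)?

X

step 1: _X_XX_X_XX____
step 2: ___X____X_X__X
step 3: X_X_X__X___XXX
step 4: _____XX_X_XX__
step 5: X___XX____X_XX
position 13 holds X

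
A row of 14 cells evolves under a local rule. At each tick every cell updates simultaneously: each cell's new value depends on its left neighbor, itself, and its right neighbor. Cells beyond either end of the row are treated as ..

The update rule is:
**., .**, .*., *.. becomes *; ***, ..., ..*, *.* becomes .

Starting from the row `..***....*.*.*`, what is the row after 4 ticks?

..*.*.**.*.*.*

..*.**...*.*.*
..*.***..*.*.*
..*.*.**.*.*.*
..*.*.**.*.*.*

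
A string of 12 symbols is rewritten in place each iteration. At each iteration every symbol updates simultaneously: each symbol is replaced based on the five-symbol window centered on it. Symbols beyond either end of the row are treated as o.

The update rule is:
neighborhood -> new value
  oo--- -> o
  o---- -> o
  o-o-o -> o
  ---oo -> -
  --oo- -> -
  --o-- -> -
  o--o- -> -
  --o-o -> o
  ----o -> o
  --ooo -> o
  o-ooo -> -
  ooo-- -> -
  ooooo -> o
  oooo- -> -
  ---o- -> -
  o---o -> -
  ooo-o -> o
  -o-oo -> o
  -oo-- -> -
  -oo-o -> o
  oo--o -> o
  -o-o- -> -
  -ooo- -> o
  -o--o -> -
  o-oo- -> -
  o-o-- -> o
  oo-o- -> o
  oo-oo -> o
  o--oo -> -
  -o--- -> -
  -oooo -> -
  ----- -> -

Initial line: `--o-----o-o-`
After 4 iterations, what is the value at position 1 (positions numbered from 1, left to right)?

iteration 1: o---o-o-o-oo
iteration 2: -o--o-o-oo--
iteration 3: oo--o-oo--o-
iteration 4: --o-oo--o-oo
position 1 holds -

-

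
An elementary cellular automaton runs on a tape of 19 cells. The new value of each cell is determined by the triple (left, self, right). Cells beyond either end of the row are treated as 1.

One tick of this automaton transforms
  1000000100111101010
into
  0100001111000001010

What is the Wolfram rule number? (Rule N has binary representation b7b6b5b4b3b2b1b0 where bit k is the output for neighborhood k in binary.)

position 11: 111 → 0  (bit 7 = 0)
position 0: 110 → 0  (bit 6 = 0)
position 14: 101 → 0  (bit 5 = 0)
position 1: 100 → 1  (bit 4 = 1)
position 10: 011 → 0  (bit 3 = 0)
position 7: 010 → 1  (bit 2 = 1)
position 6: 001 → 1  (bit 1 = 1)
position 2: 000 → 0  (bit 0 = 0)
bits b7..b0 = 00010110 = 22

22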